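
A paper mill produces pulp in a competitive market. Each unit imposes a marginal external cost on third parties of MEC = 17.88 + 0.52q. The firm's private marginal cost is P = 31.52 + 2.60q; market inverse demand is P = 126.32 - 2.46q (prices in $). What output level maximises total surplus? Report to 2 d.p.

Social marginal cost = private MC + MEC = 49.40 + 3.12q.
Set SMC = demand: 49.40 + 3.12q = 126.32 - 2.46q → q* = 13.7849.

q* = 13.78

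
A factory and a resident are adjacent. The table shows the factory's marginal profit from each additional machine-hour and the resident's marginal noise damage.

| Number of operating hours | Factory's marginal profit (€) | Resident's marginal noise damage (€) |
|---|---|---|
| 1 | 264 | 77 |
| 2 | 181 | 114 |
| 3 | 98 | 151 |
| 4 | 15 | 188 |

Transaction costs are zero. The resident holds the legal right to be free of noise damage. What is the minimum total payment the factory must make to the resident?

Efficient level: marginal profit ≥ marginal noise damage through level 2, so k* = 2.
With the resident holding the right, the factory must at least compensate total damage at k*: 77 + 114 = 191.

€191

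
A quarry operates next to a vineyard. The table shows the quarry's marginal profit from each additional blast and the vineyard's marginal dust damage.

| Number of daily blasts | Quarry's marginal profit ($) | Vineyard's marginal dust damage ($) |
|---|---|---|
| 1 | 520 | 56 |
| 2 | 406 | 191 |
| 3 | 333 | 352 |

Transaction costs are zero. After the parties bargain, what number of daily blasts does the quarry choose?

2

Bargaining reaches the level where marginal profit last exceeds marginal dust damage.
That holds through level 2 (406 ≥ 191) but not at 3 (333 < 352).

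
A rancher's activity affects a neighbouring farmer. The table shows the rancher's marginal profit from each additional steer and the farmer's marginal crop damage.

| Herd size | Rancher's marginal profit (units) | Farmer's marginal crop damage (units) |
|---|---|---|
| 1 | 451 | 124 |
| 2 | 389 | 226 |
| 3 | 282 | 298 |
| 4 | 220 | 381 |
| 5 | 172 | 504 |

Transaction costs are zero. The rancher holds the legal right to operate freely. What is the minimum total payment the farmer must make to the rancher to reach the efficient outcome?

674

Left alone the rancher would choose level 5 (marginal profit stays positive).
Efficient level: k* = 2 (marginal profit ≥ marginal crop damage through 2).
The farmer must at least cover the rancher's forgone profit from cutting 5→2: 282 + 220 + 172 = 674.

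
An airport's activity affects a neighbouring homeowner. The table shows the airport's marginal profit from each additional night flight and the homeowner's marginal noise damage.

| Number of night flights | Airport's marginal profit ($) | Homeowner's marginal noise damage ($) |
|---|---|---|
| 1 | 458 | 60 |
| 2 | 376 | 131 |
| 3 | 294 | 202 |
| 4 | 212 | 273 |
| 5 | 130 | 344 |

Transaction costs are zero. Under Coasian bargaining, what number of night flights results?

3

Bargaining reaches the level where marginal profit last exceeds marginal noise damage.
That holds through level 3 (294 ≥ 202) but not at 4 (212 < 273).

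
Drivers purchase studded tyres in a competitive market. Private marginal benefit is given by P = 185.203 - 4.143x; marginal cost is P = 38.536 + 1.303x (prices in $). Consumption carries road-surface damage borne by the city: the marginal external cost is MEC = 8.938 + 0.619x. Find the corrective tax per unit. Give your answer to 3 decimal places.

Social marginal benefit = demand − MEC = 176.265 - 4.762x.
Set SMB = MC: 176.265 - 4.762x = 38.536 + 1.303x → x* = 22.7088.
The Pigouvian tax equals MEC at x*: 8.938 + 0.619×22.7088 = 22.9947.

tax = $22.995 per unit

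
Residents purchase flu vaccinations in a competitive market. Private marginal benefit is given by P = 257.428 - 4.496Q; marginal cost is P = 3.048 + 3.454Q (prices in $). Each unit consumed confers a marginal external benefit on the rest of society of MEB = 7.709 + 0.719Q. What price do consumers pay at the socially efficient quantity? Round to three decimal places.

Social marginal benefit = demand + MEB = 265.137 - 3.777Q.
Set SMB = MC: 265.137 - 3.777Q = 3.048 + 3.454Q → Q* = 36.2452.
Consumer price on the demand curve at Q*: 257.428 − 4.496×36.2452 = 94.4696.

P = $94.470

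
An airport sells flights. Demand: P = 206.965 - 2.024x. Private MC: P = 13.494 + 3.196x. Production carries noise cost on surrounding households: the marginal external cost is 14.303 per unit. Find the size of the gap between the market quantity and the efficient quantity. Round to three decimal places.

Market equilibrium (private): 13.494 + 3.196x = 206.965 - 2.024x → x_m = 37.0634.
Social marginal cost = private MC + MEC = 27.797 + 3.196x.
Set SMC = demand: 27.797 + 3.196x = 206.965 - 2.024x → x* = 34.3234.
Gap = |37.0634 − 34.3234| = 2.7400.

2.740 units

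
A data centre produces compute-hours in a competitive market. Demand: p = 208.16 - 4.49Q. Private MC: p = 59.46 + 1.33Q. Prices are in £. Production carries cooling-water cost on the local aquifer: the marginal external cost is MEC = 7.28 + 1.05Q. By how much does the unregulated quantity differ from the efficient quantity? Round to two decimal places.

4.96 units

Market equilibrium (private): 59.46 + 1.33Q = 208.16 - 4.49Q → Q_m = 25.5498.
Social marginal cost = private MC + MEC = 66.74 + 2.38Q.
Set SMC = demand: 66.74 + 2.38Q = 208.16 - 4.49Q → Q* = 20.5852.
Gap = |25.5498 − 20.5852| = 4.9646.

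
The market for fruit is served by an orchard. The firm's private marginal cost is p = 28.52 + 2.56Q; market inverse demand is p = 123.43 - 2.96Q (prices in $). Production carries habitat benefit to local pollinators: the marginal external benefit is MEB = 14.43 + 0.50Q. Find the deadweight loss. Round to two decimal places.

Market equilibrium (private): 28.52 + 2.56Q = 123.43 - 2.96Q → Q_m = 17.1938.
Social marginal cost = private MC − MEB = 14.09 + 2.06Q.
Set SMC = demand: 14.09 + 2.06Q = 123.43 - 2.96Q → Q* = 21.7809.
The welfare-loss triangle has base |Q_m − Q*| and height MEB(Q_m) (the vertical gap between SMC and demand is zero at Q* and MEB at Q_m).
DWL = ½ × 4.5871 × 23.0269 = 52.8133.

DWL = $52.81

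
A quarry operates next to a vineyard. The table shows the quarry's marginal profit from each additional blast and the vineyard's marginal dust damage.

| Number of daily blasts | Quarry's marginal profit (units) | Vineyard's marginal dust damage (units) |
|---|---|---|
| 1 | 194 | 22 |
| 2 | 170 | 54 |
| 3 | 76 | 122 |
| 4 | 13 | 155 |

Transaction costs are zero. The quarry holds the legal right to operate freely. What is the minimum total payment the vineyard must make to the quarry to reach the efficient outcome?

89

Left alone the quarry would choose level 4 (marginal profit stays positive).
Efficient level: k* = 2 (marginal profit ≥ marginal dust damage through 2).
The vineyard must at least cover the quarry's forgone profit from cutting 4→2: 76 + 13 = 89.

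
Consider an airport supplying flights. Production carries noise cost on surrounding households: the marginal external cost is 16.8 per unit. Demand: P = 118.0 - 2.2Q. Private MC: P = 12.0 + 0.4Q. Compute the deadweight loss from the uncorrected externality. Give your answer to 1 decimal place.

Market equilibrium (private): 12.0 + 0.4Q = 118.0 - 2.2Q → Q_m = 40.7692.
Social marginal cost = private MC + MEC = 28.8 + 0.4Q.
Set SMC = demand: 28.8 + 0.4Q = 118.0 - 2.2Q → Q* = 34.3077.
Between Q* and Q_m the wedge SMC − demand runs linearly from 0 to MEC(Q_m), so the loss is a triangle.
DWL = ½ × 6.4615 × 16.8000 = 54.2766.

DWL = 54.3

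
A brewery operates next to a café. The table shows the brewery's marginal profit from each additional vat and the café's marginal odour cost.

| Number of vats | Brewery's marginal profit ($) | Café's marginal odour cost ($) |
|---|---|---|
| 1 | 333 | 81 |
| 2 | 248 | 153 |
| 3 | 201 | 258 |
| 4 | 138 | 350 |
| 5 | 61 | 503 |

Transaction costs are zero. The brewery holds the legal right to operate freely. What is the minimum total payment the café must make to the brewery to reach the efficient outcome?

$400

Left alone the brewery would choose level 5 (marginal profit stays positive).
Efficient level: k* = 2 (marginal profit ≥ marginal odour cost through 2).
The café must at least cover the brewery's forgone profit from cutting 5→2: 201 + 138 + 61 = 400.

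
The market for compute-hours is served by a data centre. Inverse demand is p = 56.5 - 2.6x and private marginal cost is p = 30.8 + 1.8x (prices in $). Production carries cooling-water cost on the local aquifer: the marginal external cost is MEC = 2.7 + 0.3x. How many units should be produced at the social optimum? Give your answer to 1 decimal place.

x* = 4.9

Social marginal cost = private MC + MEC = 33.5 + 2.1x.
Set SMC = demand: 33.5 + 2.1x = 56.5 - 2.6x → x* = 4.8936.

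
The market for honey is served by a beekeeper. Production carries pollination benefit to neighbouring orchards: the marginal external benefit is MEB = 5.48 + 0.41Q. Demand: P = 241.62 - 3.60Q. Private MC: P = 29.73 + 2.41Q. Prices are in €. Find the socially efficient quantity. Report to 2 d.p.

Social marginal cost = private MC − MEB = 24.25 + 2.00Q.
Set SMC = demand: 24.25 + 2.00Q = 241.62 - 3.60Q → Q* = 38.8161.

Q* = 38.82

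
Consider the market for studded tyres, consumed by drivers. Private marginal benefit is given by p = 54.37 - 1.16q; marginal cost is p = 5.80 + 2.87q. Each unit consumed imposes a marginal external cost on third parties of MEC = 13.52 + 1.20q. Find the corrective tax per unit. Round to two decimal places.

tax = 21.56 per unit

Social marginal benefit = demand − MEC = 40.85 - 2.36q.
Set SMB = MC: 40.85 - 2.36q = 5.80 + 2.87q → q* = 6.7017.
The Pigouvian tax equals MEC at q*: 13.52 + 1.20×6.7017 = 21.5620.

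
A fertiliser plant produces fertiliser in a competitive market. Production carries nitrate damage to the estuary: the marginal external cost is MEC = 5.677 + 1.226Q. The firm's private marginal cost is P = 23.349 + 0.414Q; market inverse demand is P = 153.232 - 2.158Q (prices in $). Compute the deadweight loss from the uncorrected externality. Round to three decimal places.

DWL = $601.397

Market equilibrium (private): 23.349 + 0.414Q = 153.232 - 2.158Q → Q_m = 50.4988.
Social marginal cost = private MC + MEC = 29.026 + 1.640Q.
Set SMC = demand: 29.026 + 1.640Q = 153.232 - 2.158Q → Q* = 32.7030.
Height of the DWL triangle at Q_m is SMC(Q_m) − demand(Q_m) = MEC(Q_m) = 67.5886.
DWL = ½ × 17.7958 × 67.5886 = 601.3966.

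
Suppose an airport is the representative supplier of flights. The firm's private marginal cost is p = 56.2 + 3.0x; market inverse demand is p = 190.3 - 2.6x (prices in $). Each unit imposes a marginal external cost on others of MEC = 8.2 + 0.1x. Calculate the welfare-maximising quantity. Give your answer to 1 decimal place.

Social marginal cost = private MC + MEC = 64.4 + 3.1x.
Set SMC = demand: 64.4 + 3.1x = 190.3 - 2.6x → x* = 22.0877.

x* = 22.1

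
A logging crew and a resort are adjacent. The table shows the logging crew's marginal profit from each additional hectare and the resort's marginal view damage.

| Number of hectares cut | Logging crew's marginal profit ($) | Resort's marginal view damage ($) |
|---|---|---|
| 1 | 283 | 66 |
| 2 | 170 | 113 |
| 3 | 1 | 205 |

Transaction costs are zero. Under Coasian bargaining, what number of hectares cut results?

2

Bargaining reaches the level where marginal profit last exceeds marginal view damage.
That holds through level 2 (170 ≥ 113) but not at 3 (1 < 205).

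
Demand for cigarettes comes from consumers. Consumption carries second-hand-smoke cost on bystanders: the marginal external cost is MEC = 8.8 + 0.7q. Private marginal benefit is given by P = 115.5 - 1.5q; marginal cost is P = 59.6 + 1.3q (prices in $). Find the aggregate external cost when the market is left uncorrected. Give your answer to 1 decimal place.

$315.2

Market equilibrium (private): 59.6 + 1.3q = 115.5 - 1.5q → q_m = 19.9643.
Total external cost = ∫₀^{q_m} (8.8 + 0.7q) dq = 8.8×19.9643 + ½×0.7×19.9643² = 315.1865.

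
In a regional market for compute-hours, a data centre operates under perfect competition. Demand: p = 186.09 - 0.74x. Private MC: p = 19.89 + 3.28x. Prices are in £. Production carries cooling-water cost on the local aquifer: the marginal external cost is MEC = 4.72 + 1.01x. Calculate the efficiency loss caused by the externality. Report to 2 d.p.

DWL = £214.72

Market equilibrium (private): 19.89 + 3.28x = 186.09 - 0.74x → x_m = 41.3433.
Social marginal cost = private MC + MEC = 24.61 + 4.29x.
Set SMC = demand: 24.61 + 4.29x = 186.09 - 0.74x → x* = 32.1034.
The loss is the area between SMC and demand from x* to x_m; with linear curves that's a triangle of height MEC(x_m).
DWL = ½ × 9.2399 × 46.4767 = 214.7200.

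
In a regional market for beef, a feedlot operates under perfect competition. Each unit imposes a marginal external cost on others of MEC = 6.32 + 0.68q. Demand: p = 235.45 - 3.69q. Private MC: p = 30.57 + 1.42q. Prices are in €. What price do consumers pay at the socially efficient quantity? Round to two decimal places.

Social marginal cost = private MC + MEC = 36.89 + 2.10q.
Set SMC = demand: 36.89 + 2.10q = 235.45 - 3.69q → q* = 34.2936.
Consumer price on the demand curve at q*: 235.45 − 3.69×34.2936 = 108.9066.

P = €108.91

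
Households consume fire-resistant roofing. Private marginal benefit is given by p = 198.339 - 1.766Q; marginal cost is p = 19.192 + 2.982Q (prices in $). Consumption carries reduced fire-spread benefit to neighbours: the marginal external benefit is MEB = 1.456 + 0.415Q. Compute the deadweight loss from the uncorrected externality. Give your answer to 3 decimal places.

DWL = $33.799

Market equilibrium (private): 19.192 + 2.982Q = 198.339 - 1.766Q → Q_m = 37.7310.
Social marginal benefit = demand + MEB = 199.795 - 1.351Q.
Set SMB = MC: 199.795 - 1.351Q = 19.192 + 2.982Q → Q* = 41.6808.
The welfare-loss triangle has base |Q_m − Q*| and height MEB(Q_m) (the vertical gap between SMB and MC is zero at Q* and MEB at Q_m).
DWL = ½ × 3.9498 × 17.1144 = 33.7992.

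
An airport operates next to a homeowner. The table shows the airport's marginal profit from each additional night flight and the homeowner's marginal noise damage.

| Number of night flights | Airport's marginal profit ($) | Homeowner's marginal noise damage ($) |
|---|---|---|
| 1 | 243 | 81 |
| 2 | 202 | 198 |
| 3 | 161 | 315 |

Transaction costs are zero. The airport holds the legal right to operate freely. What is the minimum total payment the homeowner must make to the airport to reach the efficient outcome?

Left alone the airport would choose level 3 (marginal profit stays positive).
Efficient level: k* = 2 (marginal profit ≥ marginal noise damage through 2).
The homeowner must at least cover the airport's forgone profit from cutting 3→2: 161 = 161.

$161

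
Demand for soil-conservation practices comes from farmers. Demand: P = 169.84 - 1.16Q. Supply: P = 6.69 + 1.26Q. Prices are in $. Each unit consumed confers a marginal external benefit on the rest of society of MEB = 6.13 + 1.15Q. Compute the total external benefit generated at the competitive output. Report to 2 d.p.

$3026.70

Market equilibrium (private): 6.69 + 1.26Q = 169.84 - 1.16Q → Q_m = 67.4174.
Total external benefit = ∫₀^{Q_m} (6.13 + 1.15Q) dQ = 6.13×67.4174 + ½×1.15×67.4174² = 3026.7045.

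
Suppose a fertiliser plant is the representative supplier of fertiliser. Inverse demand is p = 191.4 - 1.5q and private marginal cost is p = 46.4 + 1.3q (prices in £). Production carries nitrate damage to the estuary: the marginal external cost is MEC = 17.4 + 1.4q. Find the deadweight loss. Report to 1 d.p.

Market equilibrium (private): 46.4 + 1.3q = 191.4 - 1.5q → q_m = 51.7857.
Social marginal cost = private MC + MEC = 63.8 + 2.7q.
Set SMC = demand: 63.8 + 2.7q = 191.4 - 1.5q → q* = 30.3810.
The loss is the area between SMC and demand from q* to q_m; with linear curves that's a triangle of height MEC(q_m).
DWL = ½ × 21.4047 × 89.9000 = 962.1413.

DWL = £962.1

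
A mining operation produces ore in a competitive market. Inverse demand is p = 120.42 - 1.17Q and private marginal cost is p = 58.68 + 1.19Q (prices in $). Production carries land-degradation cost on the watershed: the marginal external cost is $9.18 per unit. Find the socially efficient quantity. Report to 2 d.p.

Social marginal cost = private MC + MEC = 67.86 + 1.19Q.
Set SMC = demand: 67.86 + 1.19Q = 120.42 - 1.17Q → Q* = 22.2712.

Q* = 22.27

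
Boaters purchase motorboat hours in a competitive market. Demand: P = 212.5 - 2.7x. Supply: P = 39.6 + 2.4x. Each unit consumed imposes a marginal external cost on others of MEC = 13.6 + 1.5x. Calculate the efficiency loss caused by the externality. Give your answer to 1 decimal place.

DWL = 314.7

Market equilibrium (private): 39.6 + 2.4x = 212.5 - 2.7x → x_m = 33.9020.
Social marginal benefit = demand − MEC = 198.9 - 4.2x.
Set SMB = MC: 198.9 - 4.2x = 39.6 + 2.4x → x* = 24.1364.
Between x* and x_m the wedge MC − SMB runs linearly from 0 to MEC(x_m), so the loss is a triangle.
DWL = ½ × 9.7656 × 64.4529 = 314.7106.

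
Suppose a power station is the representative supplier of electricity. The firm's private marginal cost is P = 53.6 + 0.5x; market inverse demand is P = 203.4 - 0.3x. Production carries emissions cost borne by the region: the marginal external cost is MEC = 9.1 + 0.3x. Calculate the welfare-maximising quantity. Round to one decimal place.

x* = 127.9

Social marginal cost = private MC + MEC = 62.7 + 0.8x.
Set SMC = demand: 62.7 + 0.8x = 203.4 - 0.3x → x* = 127.9091.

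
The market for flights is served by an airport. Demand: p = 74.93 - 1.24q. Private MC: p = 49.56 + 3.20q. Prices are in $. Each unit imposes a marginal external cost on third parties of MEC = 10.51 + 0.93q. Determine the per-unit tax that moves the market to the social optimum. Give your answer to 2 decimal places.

Social marginal cost = private MC + MEC = 60.07 + 4.13q.
Set SMC = demand: 60.07 + 4.13q = 74.93 - 1.24q → q* = 2.7672.
The Pigouvian tax equals MEC at q*: 10.51 + 0.93×2.7672 = 13.0835.

tax = $13.08 per unit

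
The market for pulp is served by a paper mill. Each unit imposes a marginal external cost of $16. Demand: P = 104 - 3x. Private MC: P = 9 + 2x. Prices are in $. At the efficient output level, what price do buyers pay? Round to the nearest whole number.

P = $57

Social marginal cost = private MC + MEC = 25 + 2x.
Set SMC = demand: 25 + 2x = 104 - 3x → x* = 15.8000.
Consumer price on the demand curve at x*: 104 − 3×15.8000 = 56.6000.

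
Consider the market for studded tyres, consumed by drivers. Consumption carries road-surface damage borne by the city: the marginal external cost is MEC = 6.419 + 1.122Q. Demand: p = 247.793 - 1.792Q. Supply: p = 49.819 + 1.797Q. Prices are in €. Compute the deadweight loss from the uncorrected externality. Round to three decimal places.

Market equilibrium (private): 49.819 + 1.797Q = 247.793 - 1.792Q → Q_m = 55.1613.
Social marginal benefit = demand − MEC = 241.374 - 2.914Q.
Set SMB = MC: 241.374 - 2.914Q = 49.819 + 1.797Q → Q* = 40.6612.
The loss is the area between SMB and MC from Q* to Q_m; with linear curves that's a triangle of height MEC(Q_m).
DWL = ½ × 14.5001 × 68.3100 = 495.2509.

DWL = €495.251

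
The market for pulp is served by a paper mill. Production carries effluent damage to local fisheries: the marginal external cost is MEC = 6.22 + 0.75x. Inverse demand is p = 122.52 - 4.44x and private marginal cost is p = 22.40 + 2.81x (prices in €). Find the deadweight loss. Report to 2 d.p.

DWL = €17.18

Market equilibrium (private): 22.40 + 2.81x = 122.52 - 4.44x → x_m = 13.8097.
Social marginal cost = private MC + MEC = 28.62 + 3.56x.
Set SMC = demand: 28.62 + 3.56x = 122.52 - 4.44x → x* = 11.7375.
The loss is the area between SMC and demand from x* to x_m; with linear curves that's a triangle of height MEC(x_m).
DWL = ½ × 2.0722 × 16.5772 = 17.1756.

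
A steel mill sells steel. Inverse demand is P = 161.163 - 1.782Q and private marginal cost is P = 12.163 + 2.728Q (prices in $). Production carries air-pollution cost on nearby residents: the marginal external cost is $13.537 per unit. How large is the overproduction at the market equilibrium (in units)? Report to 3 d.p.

3.002 units

Market equilibrium (private): 12.163 + 2.728Q = 161.163 - 1.782Q → Q_m = 33.0377.
Social marginal cost = private MC + MEC = 25.700 + 2.728Q.
Set SMC = demand: 25.700 + 2.728Q = 161.163 - 1.782Q → Q* = 30.0361.
Gap = |33.0377 − 30.0361| = 3.0016.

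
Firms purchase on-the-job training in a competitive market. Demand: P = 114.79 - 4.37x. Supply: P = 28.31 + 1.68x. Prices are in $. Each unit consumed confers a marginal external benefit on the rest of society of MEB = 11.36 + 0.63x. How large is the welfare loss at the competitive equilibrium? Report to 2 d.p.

Market equilibrium (private): 28.31 + 1.68x = 114.79 - 4.37x → x_m = 14.2942.
Social marginal benefit = demand + MEB = 126.15 - 3.74x.
Set SMB = MC: 126.15 - 3.74x = 28.31 + 1.68x → x* = 18.0517.
Height of the DWL triangle at x_m is SMB(x_m) − MC(x_m) = MEB(x_m) = 20.3654.
DWL = ½ × 3.7575 × 20.3654 = 38.2615.

DWL = $38.26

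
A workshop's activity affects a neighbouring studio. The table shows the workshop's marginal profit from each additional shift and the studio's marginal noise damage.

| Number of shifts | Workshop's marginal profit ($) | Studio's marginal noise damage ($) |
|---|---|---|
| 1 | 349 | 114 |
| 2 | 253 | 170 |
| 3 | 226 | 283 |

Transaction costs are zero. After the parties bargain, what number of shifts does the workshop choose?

2

Bargaining reaches the level where marginal profit last exceeds marginal noise damage.
That holds through level 2 (253 ≥ 170) but not at 3 (226 < 283).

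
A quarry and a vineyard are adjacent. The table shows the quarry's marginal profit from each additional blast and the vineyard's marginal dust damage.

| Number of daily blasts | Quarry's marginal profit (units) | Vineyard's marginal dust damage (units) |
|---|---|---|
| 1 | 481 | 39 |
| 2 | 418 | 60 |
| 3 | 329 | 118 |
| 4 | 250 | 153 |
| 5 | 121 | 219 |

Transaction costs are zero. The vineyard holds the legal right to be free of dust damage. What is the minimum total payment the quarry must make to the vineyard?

370

Efficient level: marginal profit ≥ marginal dust damage through level 4, so k* = 4.
With the vineyard holding the right, the quarry must at least compensate total damage at k*: 39 + 60 + 118 + 153 = 370.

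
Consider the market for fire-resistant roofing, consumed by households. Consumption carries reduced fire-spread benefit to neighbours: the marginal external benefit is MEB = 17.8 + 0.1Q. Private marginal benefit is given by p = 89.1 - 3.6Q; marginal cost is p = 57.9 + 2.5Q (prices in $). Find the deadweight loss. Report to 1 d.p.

Market equilibrium (private): 57.9 + 2.5Q = 89.1 - 3.6Q → Q_m = 5.1148.
Social marginal benefit = demand + MEB = 106.9 - 3.5Q.
Set SMB = MC: 106.9 - 3.5Q = 57.9 + 2.5Q → Q* = 8.1667.
Between Q* and Q_m the wedge SMB − MC runs linearly from 0 to MEB(Q_m), so the loss is a triangle.
DWL = ½ × 3.0519 × 18.3115 = 27.9424.

DWL = $27.9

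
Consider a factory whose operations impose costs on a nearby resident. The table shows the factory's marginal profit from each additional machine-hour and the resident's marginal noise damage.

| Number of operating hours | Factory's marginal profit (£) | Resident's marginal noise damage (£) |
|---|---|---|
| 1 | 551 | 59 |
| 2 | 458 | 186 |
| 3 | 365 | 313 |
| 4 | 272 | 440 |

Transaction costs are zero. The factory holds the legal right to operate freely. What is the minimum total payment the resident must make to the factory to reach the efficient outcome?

£272

Left alone the factory would choose level 4 (marginal profit stays positive).
Efficient level: k* = 3 (marginal profit ≥ marginal noise damage through 3).
The resident must at least cover the factory's forgone profit from cutting 4→3: 272 = 272.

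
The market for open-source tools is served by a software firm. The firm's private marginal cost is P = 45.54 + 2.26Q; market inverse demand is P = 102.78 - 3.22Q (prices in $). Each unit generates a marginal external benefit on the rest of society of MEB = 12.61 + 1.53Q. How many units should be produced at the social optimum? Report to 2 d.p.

Q* = 17.68

Social marginal cost = private MC − MEB = 32.93 + 0.73Q.
Set SMC = demand: 32.93 + 0.73Q = 102.78 - 3.22Q → Q* = 17.6835.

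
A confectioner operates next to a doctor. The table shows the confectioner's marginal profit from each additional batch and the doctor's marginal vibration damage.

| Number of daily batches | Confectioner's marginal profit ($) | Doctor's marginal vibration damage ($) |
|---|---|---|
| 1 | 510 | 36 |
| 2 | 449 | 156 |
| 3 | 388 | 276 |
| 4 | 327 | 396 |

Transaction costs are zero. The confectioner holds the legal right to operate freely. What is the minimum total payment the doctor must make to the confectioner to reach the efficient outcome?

$327

Left alone the confectioner would choose level 4 (marginal profit stays positive).
Efficient level: k* = 3 (marginal profit ≥ marginal vibration damage through 3).
The doctor must at least cover the confectioner's forgone profit from cutting 4→3: 327 = 327.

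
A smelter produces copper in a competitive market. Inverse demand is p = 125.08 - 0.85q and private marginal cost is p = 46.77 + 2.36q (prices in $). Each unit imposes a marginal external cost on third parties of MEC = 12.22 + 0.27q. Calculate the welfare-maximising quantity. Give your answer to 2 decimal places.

Social marginal cost = private MC + MEC = 58.99 + 2.63q.
Set SMC = demand: 58.99 + 2.63q = 125.08 - 0.85q → q* = 18.9914.

q* = 18.99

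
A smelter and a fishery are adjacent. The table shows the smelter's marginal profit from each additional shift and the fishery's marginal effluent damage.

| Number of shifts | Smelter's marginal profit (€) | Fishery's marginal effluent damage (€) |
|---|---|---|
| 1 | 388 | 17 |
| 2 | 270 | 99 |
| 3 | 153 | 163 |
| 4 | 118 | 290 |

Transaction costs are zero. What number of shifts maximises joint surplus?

Bargaining reaches the level where marginal profit last exceeds marginal effluent damage.
That holds through level 2 (270 ≥ 99) but not at 3 (153 < 163).

2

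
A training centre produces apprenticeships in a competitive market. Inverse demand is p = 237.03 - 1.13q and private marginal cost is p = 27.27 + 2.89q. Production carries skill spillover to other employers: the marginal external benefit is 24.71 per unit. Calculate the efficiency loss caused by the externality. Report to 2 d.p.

DWL = 75.94

Market equilibrium (private): 27.27 + 2.89q = 237.03 - 1.13q → q_m = 52.1791.
Social marginal cost = private MC − MEB = 2.56 + 2.89q.
Set SMC = demand: 2.56 + 2.89q = 237.03 - 1.13q → q* = 58.3259.
The loss is the area between SMC and demand from q* to q_m; with linear curves that's a triangle of height MEB(q_m).
DWL = ½ × 6.1468 × 24.7100 = 75.9437.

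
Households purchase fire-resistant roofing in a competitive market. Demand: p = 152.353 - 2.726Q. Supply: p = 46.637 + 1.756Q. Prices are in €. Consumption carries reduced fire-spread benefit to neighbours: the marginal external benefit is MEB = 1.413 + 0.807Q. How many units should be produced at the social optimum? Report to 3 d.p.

Q* = 29.151

Social marginal benefit = demand + MEB = 153.766 - 1.919Q.
Set SMB = MC: 153.766 - 1.919Q = 46.637 + 1.756Q → Q* = 29.1507.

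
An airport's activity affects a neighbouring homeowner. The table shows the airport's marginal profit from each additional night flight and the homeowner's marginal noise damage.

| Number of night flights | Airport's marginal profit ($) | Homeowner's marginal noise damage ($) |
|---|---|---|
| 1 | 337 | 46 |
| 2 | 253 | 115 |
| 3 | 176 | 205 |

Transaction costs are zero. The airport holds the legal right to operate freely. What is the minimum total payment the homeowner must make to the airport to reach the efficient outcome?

Left alone the airport would choose level 3 (marginal profit stays positive).
Efficient level: k* = 2 (marginal profit ≥ marginal noise damage through 2).
The homeowner must at least cover the airport's forgone profit from cutting 3→2: 176 = 176.

$176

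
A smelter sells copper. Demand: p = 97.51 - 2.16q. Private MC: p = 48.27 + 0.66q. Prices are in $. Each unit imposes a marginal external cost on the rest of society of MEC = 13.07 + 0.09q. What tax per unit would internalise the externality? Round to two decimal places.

tax = $14.19 per unit

Social marginal cost = private MC + MEC = 61.34 + 0.75q.
Set SMC = demand: 61.34 + 0.75q = 97.51 - 2.16q → q* = 12.4296.
The Pigouvian tax equals MEC at q*: 13.07 + 0.09×12.4296 = 14.1887.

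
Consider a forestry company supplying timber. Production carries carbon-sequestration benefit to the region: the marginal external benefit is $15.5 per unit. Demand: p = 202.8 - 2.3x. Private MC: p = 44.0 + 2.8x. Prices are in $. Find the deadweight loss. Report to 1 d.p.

DWL = $23.6

Market equilibrium (private): 44.0 + 2.8x = 202.8 - 2.3x → x_m = 31.1373.
Social marginal cost = private MC − MEB = 28.5 + 2.8x.
Set SMC = demand: 28.5 + 2.8x = 202.8 - 2.3x → x* = 34.1765.
The welfare-loss triangle has base |x_m − x*| and height MEB(x_m) (the vertical gap between SMC and demand is zero at x* and MEB at x_m).
DWL = ½ × 3.0392 × 15.5000 = 23.5538.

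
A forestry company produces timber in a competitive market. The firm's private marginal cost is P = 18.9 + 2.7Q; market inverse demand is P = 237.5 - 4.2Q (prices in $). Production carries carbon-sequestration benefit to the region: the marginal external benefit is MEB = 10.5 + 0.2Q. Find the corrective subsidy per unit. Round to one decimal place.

Social marginal cost = private MC − MEB = 8.4 + 2.5Q.
Set SMC = demand: 8.4 + 2.5Q = 237.5 - 4.2Q → Q* = 34.1940.
The Pigouvian subsidy equals MEB at Q*: 10.5 + 0.2×34.1940 = 17.3388.

subsidy = $17.3 per unit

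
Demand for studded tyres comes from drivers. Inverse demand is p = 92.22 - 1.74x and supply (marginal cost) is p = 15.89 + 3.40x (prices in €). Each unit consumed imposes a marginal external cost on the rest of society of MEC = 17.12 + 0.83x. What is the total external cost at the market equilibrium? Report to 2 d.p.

Market equilibrium (private): 15.89 + 3.40x = 92.22 - 1.74x → x_m = 14.8502.
Total external cost = ∫₀^{x_m} (17.12 + 0.83x) dx = 17.12×14.8502 + ½×0.83×14.8502² = 345.7547.

€345.75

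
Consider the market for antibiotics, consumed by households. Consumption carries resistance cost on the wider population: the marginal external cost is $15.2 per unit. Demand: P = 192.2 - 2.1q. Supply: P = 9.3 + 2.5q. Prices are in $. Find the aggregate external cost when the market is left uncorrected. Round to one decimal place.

$604.4

Market equilibrium (private): 9.3 + 2.5q = 192.2 - 2.1q → q_m = 39.7609.
Total external cost = MEC × q_m = 15.2 × 39.7609 = 604.3657.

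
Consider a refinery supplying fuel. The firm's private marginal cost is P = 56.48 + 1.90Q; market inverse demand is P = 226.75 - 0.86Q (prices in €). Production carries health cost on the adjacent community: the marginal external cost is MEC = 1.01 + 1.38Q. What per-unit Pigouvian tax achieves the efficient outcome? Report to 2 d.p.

Social marginal cost = private MC + MEC = 57.49 + 3.28Q.
Set SMC = demand: 57.49 + 3.28Q = 226.75 - 0.86Q → Q* = 40.8841.
The Pigouvian tax equals MEC at Q*: 1.01 + 1.38×40.8841 = 57.4301.

tax = €57.43 per unit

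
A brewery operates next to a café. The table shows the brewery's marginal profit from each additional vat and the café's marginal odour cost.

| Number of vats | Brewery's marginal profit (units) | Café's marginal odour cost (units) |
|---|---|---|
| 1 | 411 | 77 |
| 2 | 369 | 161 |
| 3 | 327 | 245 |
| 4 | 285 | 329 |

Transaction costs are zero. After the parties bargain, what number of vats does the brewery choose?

3

Bargaining reaches the level where marginal profit last exceeds marginal odour cost.
That holds through level 3 (327 ≥ 245) but not at 4 (285 < 329).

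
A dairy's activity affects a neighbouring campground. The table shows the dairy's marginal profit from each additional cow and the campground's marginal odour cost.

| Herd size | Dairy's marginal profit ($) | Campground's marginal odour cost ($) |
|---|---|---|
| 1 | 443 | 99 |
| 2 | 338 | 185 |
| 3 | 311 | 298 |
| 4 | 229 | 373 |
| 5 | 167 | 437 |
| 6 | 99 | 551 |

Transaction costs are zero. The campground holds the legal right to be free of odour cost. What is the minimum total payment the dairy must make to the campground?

$582

Efficient level: marginal profit ≥ marginal odour cost through level 3, so k* = 3.
With the campground holding the right, the dairy must at least compensate total damage at k*: 99 + 185 + 298 = 582.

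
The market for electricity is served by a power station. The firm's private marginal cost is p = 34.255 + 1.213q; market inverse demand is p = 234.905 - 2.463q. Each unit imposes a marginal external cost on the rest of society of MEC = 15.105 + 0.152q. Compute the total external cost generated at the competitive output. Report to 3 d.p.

Market equilibrium (private): 34.255 + 1.213q = 234.905 - 2.463q → q_m = 54.5838.
Total external cost = ∫₀^{q_m} (15.105 + 0.152q) dq = 15.105×54.5838 + ½×0.152×54.5838² = 1050.9220.

1050.922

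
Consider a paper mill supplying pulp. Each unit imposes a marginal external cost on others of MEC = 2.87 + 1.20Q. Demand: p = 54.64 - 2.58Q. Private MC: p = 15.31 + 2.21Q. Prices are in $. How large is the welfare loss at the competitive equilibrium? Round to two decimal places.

Market equilibrium (private): 15.31 + 2.21Q = 54.64 - 2.58Q → Q_m = 8.2109.
Social marginal cost = private MC + MEC = 18.18 + 3.41Q.
Set SMC = demand: 18.18 + 3.41Q = 54.64 - 2.58Q → Q* = 6.0868.
The welfare-loss triangle has base |Q_m − Q*| and height MEC(Q_m) (the vertical gap between SMC and demand is zero at Q* and MEC at Q_m).
DWL = ½ × 2.1241 × 12.7230 = 13.5125.

DWL = $13.51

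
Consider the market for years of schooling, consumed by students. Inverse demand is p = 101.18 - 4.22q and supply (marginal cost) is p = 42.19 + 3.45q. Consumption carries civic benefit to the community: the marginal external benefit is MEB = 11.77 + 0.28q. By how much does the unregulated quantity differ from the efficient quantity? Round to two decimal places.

1.88 units

Market equilibrium (private): 42.19 + 3.45q = 101.18 - 4.22q → q_m = 7.6910.
Social marginal benefit = demand + MEB = 112.95 - 3.94q.
Set SMB = MC: 112.95 - 3.94q = 42.19 + 3.45q → q* = 9.5751.
Gap = |7.6910 − 9.5751| = 1.8841.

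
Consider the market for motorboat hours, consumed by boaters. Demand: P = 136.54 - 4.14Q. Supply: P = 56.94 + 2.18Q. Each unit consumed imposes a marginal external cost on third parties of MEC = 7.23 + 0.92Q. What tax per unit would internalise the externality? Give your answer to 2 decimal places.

tax = 16.43 per unit

Social marginal benefit = demand − MEC = 129.31 - 5.06Q.
Set SMB = MC: 129.31 - 5.06Q = 56.94 + 2.18Q → Q* = 9.9959.
The Pigouvian tax equals MEC at Q*: 7.23 + 0.92×9.9959 = 16.4262.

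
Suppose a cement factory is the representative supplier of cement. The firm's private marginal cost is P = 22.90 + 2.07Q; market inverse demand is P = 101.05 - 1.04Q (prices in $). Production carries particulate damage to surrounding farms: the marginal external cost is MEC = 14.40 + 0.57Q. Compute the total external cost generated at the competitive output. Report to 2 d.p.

Market equilibrium (private): 22.90 + 2.07Q = 101.05 - 1.04Q → Q_m = 25.1286.
Total external cost = ∫₀^{Q_m} (14.40 + 0.57Q) dQ = 14.40×25.1286 + ½×0.57×25.1286² = 541.8141.

$541.81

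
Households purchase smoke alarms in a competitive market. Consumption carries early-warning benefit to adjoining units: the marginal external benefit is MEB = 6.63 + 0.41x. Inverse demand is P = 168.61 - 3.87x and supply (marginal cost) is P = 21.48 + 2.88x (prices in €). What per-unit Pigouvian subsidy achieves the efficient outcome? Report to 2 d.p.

Social marginal benefit = demand + MEB = 175.24 - 3.46x.
Set SMB = MC: 175.24 - 3.46x = 21.48 + 2.88x → x* = 24.2524.
The Pigouvian subsidy equals MEB at x*: 6.63 + 0.41×24.2524 = 16.5735.

subsidy = €16.57 per unit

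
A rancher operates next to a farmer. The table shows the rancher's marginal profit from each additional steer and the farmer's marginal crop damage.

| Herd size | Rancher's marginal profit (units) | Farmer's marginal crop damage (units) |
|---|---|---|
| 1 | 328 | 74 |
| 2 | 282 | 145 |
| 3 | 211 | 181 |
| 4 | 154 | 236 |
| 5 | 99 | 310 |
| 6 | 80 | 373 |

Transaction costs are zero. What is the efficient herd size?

Bargaining reaches the level where marginal profit last exceeds marginal crop damage.
That holds through level 3 (211 ≥ 181) but not at 4 (154 < 236).

3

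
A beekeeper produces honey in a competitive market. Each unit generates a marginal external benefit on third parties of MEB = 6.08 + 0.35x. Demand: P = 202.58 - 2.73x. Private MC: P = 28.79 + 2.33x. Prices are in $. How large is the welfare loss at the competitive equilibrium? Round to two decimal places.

Market equilibrium (private): 28.79 + 2.33x = 202.58 - 2.73x → x_m = 34.3458.
Social marginal cost = private MC − MEB = 22.71 + 1.98x.
Set SMC = demand: 22.71 + 1.98x = 202.58 - 2.73x → x* = 38.1890.
The welfare-loss triangle has base |x_m − x*| and height MEB(x_m) (the vertical gap between SMC and demand is zero at x* and MEB at x_m).
DWL = ½ × 3.8432 × 18.1010 = 34.7829.

DWL = $34.78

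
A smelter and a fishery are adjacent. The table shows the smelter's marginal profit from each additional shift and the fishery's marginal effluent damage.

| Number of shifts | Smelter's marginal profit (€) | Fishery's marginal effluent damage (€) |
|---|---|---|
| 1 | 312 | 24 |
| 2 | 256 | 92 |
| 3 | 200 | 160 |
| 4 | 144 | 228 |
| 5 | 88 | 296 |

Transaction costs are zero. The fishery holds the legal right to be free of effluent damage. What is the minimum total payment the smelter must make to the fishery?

Efficient level: marginal profit ≥ marginal effluent damage through level 3, so k* = 3.
With the fishery holding the right, the smelter must at least compensate total damage at k*: 24 + 92 + 160 = 276.

€276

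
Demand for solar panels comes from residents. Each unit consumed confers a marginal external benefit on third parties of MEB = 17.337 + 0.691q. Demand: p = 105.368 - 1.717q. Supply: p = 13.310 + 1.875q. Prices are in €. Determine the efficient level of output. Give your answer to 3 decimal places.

q* = 37.709

Social marginal benefit = demand + MEB = 122.705 - 1.026q.
Set SMB = MC: 122.705 - 1.026q = 13.310 + 1.875q → q* = 37.7094.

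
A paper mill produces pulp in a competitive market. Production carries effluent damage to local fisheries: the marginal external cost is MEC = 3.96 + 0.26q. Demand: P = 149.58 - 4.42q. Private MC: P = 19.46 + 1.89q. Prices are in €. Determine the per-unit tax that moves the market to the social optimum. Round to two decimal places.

Social marginal cost = private MC + MEC = 23.42 + 2.15q.
Set SMC = demand: 23.42 + 2.15q = 149.58 - 4.42q → q* = 19.2024.
The Pigouvian tax equals MEC at q*: 3.96 + 0.26×19.2024 = 8.9526.

tax = €8.95 per unit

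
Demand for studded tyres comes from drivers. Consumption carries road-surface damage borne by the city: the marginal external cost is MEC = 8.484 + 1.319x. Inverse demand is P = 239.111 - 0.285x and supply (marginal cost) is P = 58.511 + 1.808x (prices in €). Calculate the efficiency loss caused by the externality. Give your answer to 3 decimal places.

DWL = €2191.771

Market equilibrium (private): 58.511 + 1.808x = 239.111 - 0.285x → x_m = 86.2876.
Social marginal benefit = demand − MEC = 230.627 - 1.604x.
Set SMB = MC: 230.627 - 1.604x = 58.511 + 1.808x → x* = 50.4443.
Between x* and x_m the wedge MC − SMB runs linearly from 0 to MEC(x_m), so the loss is a triangle.
DWL = ½ × 35.8433 × 122.2974 = 2191.7712.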